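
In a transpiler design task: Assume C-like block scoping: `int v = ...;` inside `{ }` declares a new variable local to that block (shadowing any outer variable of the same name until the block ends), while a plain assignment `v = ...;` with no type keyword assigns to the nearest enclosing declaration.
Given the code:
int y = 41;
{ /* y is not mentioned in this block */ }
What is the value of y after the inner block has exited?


Analyzing scoping rules:
Outer scope: declares y = 41
Inner block: y is neither redeclared nor assigned -> unchanged
After the block -> 41
Result: 41

41


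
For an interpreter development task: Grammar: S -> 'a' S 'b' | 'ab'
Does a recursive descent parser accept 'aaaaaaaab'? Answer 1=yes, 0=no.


Grammar accepts strings of the form a^n b^n (n >= 1)
Word: 'aaaaaaaab'
Counting: 8 a's and 1 b's
Check: 8 == 1? No
Mismatch: a-count != b-count
Rejected

0


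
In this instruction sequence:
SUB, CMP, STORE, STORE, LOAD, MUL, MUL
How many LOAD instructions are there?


Scanning instruction sequence for LOAD:
  Position 1: SUB
  Position 2: CMP
  Position 3: STORE
  Position 4: STORE
  Position 5: LOAD <- MATCH
  Position 6: MUL
  Position 7: MUL
Matches at positions: [5]
Total LOAD count: 1

1


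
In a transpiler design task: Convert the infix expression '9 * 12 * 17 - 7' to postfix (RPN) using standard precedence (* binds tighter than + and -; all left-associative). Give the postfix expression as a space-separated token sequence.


Applying the shunting-yard algorithm:
  Operand 9 -> output
  Push '*' onto operator stack -> op-stack: [*]
  Operand 12 -> output
  See '*' (prec 2); top '*' (prec 2) >= it -> pop '*' to output
  Push '*' onto operator stack -> op-stack: [*]
  Operand 17 -> output
  See '-' (prec 1); top '*' (prec 2) >= it -> pop '*' to output
  Push '-' onto operator stack -> op-stack: [-]
  Operand 7 -> output
  End of input: pop '-' to output
Postfix result: 9 12 * 17 * 7 -

9 12 * 17 * 7 -


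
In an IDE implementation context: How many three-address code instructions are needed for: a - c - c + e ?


Expression: a - c - c + e
Generating three-address code (respecting * over +/- precedence):
  Instruction 1: t1 = a - c
  Instruction 2: t2 = t1 - c
  Instruction 3: t3 = t2 + e
Total instructions: 3

3


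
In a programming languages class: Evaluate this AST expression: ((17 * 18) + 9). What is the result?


Expression: ((17 * 18) + 9)
Evaluating step by step:
  17 * 18 = 306
  306 + 9 = 315
Result: 315

315


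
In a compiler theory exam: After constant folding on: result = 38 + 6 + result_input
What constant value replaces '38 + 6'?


Identifying constant sub-expression:
  Original: result = 38 + 6 + result_input
  38 and 6 are both compile-time constants
  Evaluating: 38 + 6 = 44
  After folding: result = 44 + result_input

44


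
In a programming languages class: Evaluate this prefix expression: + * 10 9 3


Parsing prefix expression: + * 10 9 3
Step 1: Innermost operation '* 10 9'
  10 * 9 = 90
Step 2: Outer operation '+ [90] 3'
  90 + 3 = 93

93


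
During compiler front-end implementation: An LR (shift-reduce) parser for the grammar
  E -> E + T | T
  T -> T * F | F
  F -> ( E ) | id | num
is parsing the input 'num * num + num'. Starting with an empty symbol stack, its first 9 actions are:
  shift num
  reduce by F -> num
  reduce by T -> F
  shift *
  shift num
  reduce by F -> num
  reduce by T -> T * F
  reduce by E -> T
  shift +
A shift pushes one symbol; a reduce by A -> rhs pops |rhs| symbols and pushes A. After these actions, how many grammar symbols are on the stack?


Tracking the symbol stack through each action:
  Action 1: shift 'num' : push -> stack = [num] (size 1)
  Action 2: reduce by F -> num : pop 1, push F -> stack = [F] (size 1)
  Action 3: reduce by T -> F : pop 1, push T -> stack = [T] (size 1)
  Action 4: shift '*' : push -> stack = [T, *] (size 2)
  Action 5: shift 'num' : push -> stack = [T, *, num] (size 3)
  Action 6: reduce by F -> num : pop 1, push F -> stack = [T, *, F] (size 3)
  Action 7: reduce by T -> T * F : pop 3, push T -> stack = [T] (size 1)
  Action 8: reduce by E -> T : pop 1, push E -> stack = [E] (size 1)
  Action 9: shift '+' : push -> stack = [E, +] (size 2)
Final stack size: 2

2


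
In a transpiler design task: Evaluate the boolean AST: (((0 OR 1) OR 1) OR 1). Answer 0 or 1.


Step 1: Evaluate inner node
  0 OR 1 = 1
Step 2: Evaluate next node
  1 OR 1 = 1
Step 3: Evaluate root node
  1 OR 1 = 1

1


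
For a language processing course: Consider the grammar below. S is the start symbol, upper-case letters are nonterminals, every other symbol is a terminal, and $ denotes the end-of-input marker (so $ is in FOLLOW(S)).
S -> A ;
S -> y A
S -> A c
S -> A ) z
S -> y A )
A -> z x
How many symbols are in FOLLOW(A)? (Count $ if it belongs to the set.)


S is the start symbol and does not occur in any rule body, so FOLLOW(S) = {$}.
Examining every occurrence of A in a rule body:
  S -> A ; : A is followed by terminal ';' -> add ';'
  S -> y A : A is at the right end -> add FOLLOW(S) = {$}
  S -> A c : A is followed by terminal 'c' -> add 'c'
  S -> A ) z : A is followed by terminal ')' -> add ')'
  S -> y A ) : A is followed by terminal ')' -> add ')' (already in the set)
  A -> z x : A does not occur in the body -> contributes nothing
FOLLOW(A) = {), ;, c, $}
Count: 4

4


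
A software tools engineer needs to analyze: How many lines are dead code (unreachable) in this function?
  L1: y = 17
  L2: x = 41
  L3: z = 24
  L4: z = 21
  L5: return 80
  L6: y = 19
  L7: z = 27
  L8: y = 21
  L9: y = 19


Analyzing control flow:
  L1: reachable (before return)
  L2: reachable (before return)
  L3: reachable (before return)
  L4: reachable (before return)
  L5: reachable (return statement)
  L6: DEAD (after return at L5)
  L7: DEAD (after return at L5)
  L8: DEAD (after return at L5)
  L9: DEAD (after return at L5)
Return at L5, total lines = 9
Dead lines: L6 through L9
Count: 4

4


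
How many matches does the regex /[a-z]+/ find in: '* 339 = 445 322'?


Pattern: /[a-z]+/ (identifiers)
Input: '* 339 = 445 322'
Scanning for matches:
Total matches: 0

0


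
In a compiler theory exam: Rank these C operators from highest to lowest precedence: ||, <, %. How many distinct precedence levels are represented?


Looking up precedence for each operator:
  || -> precedence 1
  < -> precedence 4
  % -> precedence 6
Sorted highest to lowest: %, <, ||
Distinct precedence values: [6, 4, 1]
Number of distinct levels: 3

3


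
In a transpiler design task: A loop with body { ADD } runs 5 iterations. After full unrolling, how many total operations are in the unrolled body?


Loop body operations: ADD (1 op per iteration)
Unrolling 5 iterations:
  Iteration 1: ADD (1 ops)
  Iteration 2: ADD (1 ops)
  Iteration 3: ADD (1 ops)
  Iteration 4: ADD (1 ops)
  Iteration 5: ADD (1 ops)
Total: 5 iterations * 1 ops/iter = 5 operations

5


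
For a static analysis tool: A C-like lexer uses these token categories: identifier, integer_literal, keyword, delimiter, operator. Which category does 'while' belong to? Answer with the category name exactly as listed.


Token: 'while'
Checking categories:
  identifier: no
  integer_literal: no
  operator: no
  keyword: YES
  delimiter: no
Category: keyword

keyword


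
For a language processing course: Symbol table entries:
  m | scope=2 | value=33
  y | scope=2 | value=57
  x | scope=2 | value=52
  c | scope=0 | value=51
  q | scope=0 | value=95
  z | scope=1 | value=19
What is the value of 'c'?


Searching symbol table for 'c':
  m | scope=2 | value=33
  y | scope=2 | value=57
  x | scope=2 | value=52
  c | scope=0 | value=51 <- MATCH
  q | scope=0 | value=95
  z | scope=1 | value=19
Found 'c' at scope 0 with value 51

51


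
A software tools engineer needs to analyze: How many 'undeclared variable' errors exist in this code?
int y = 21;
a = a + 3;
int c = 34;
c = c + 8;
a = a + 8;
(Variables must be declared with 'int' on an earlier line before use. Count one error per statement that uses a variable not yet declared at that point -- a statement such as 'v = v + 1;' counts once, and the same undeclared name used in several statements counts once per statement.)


Scanning code line by line:
  Line 1: declare 'y' -> declared = ['y']
  Line 2: use 'a' -> ERROR (undeclared)
  Line 3: declare 'c' -> declared = ['c', 'y']
  Line 4: use 'c' -> OK (declared)
  Line 5: use 'a' -> ERROR (undeclared)
Total undeclared variable errors: 2

2


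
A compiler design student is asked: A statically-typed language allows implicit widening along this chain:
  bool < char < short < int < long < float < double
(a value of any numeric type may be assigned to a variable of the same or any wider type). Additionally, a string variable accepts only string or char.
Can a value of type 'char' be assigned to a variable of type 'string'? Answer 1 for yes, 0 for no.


Target variable type: string
Source value type: char
Rule: string accepts only {string, char}
  source 'char' in {string, char}? Yes
Result: 1

1


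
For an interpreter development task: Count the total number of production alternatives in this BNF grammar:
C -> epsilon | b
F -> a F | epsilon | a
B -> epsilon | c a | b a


Counting alternatives per rule:
  C: 2 alternative(s)
  F: 3 alternative(s)
  B: 3 alternative(s)
Sum: 2 + 3 + 3 = 8

8


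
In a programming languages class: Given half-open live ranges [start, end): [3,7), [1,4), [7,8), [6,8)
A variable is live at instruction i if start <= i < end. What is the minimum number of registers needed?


Live ranges:
  Var0: [3, 7)
  Var1: [1, 4)
  Var2: [7, 8)
  Var3: [6, 8)
Sweep-line events (position, delta, active):
  pos=1 start -> active=1
  pos=3 start -> active=2
  pos=4 end -> active=1
  pos=6 start -> active=2
  pos=7 end -> active=1
  pos=7 start -> active=2
  pos=8 end -> active=1
  pos=8 end -> active=0
Maximum simultaneous active: 2
Minimum registers needed: 2

2


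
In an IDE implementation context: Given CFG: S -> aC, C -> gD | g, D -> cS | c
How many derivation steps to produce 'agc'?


Grammar: S -> aC, C -> gD | g, D -> cS | c
Deriving 'agc':
Step 1: S -> aC => aC
Step 2: C -> gD => agD
Step 3: D -> c => agc
Total derivation steps: 3

3


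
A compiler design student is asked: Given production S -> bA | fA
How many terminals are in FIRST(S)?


Production: S -> bA | fA
Examining each alternative for leading terminals:
  S -> bA : first terminal = 'b'
  S -> fA : first terminal = 'f'
FIRST(S) = {b, f}
Count: 2

2


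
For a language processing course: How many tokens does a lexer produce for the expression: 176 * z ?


Scanning '176 * z'
Token 1: '176' -> integer_literal
Token 2: '*' -> operator
Token 3: 'z' -> identifier
Total tokens: 3

3


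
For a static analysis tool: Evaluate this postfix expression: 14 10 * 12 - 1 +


Processing tokens left to right:
Push 14, Push 10
Pop 14 and 10, compute 14 * 10 = 140, push 140
Push 12
Pop 140 and 12, compute 140 - 12 = 128, push 128
Push 1
Pop 128 and 1, compute 128 + 1 = 129, push 129
Stack result: 129

129


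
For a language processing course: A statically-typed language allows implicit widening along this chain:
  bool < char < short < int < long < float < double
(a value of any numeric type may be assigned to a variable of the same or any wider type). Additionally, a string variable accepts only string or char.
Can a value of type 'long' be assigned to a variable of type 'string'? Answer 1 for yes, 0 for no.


Target variable type: string
Source value type: long
Rule: string accepts only {string, char}
  source 'long' in {string, char}? No
Result: 0

0


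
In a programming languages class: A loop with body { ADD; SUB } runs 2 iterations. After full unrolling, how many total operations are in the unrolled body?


Loop body operations: ADD, SUB (2 ops per iteration)
Unrolling 2 iterations:
  Iteration 1: ADD, SUB (2 ops)
  Iteration 2: ADD, SUB (2 ops)
Total: 2 iterations * 2 ops/iter = 4 operations

4


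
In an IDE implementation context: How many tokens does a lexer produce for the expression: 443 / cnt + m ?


Scanning '443 / cnt + m'
Token 1: '443' -> integer_literal
Token 2: '/' -> operator
Token 3: 'cnt' -> identifier
Token 4: '+' -> operator
Token 5: 'm' -> identifier
Total tokens: 5

5


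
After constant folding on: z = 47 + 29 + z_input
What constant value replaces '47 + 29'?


Identifying constant sub-expression:
  Original: z = 47 + 29 + z_input
  47 and 29 are both compile-time constants
  Evaluating: 47 + 29 = 76
  After folding: z = 76 + z_input

76


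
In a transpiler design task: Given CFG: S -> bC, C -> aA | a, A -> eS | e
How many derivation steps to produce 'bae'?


Grammar: S -> bC, C -> aA | a, A -> eS | e
Deriving 'bae':
Step 1: S -> bC => bC
Step 2: C -> aA => baA
Step 3: A -> e => bae
Total derivation steps: 3

3


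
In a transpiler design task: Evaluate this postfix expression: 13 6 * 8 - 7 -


Processing tokens left to right:
Push 13, Push 6
Pop 13 and 6, compute 13 * 6 = 78, push 78
Push 8
Pop 78 and 8, compute 78 - 8 = 70, push 70
Push 7
Pop 70 and 7, compute 70 - 7 = 63, push 63
Stack result: 63

63


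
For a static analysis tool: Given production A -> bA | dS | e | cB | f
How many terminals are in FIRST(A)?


Production: A -> bA | dS | e | cB | f
Examining each alternative for leading terminals:
  A -> bA : first terminal = 'b'
  A -> dS : first terminal = 'd'
  A -> e : first terminal = 'e'
  A -> cB : first terminal = 'c'
  A -> f : first terminal = 'f'
FIRST(A) = {b, c, d, e, f}
Count: 5

5


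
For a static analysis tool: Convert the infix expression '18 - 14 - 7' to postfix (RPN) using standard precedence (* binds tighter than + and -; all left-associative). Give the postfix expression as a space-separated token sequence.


Applying the shunting-yard algorithm:
  Operand 18 -> output
  Push '-' onto operator stack -> op-stack: [-]
  Operand 14 -> output
  See '-' (prec 1); top '-' (prec 1) >= it -> pop '-' to output
  Push '-' onto operator stack -> op-stack: [-]
  Operand 7 -> output
  End of input: pop '-' to output
Postfix result: 18 14 - 7 -

18 14 - 7 -


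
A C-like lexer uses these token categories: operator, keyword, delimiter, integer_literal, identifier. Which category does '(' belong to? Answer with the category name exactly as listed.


Token: '('
Checking categories:
  identifier: no
  integer_literal: no
  operator: no
  keyword: no
  delimiter: YES
Category: delimiter

delimiter


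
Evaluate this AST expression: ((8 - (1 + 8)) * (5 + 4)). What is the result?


Expression: ((8 - (1 + 8)) * (5 + 4))
Evaluating step by step:
  1 + 8 = 9
  8 - 9 = -1
  5 + 4 = 9
  -1 * 9 = -9
Result: -9

-9


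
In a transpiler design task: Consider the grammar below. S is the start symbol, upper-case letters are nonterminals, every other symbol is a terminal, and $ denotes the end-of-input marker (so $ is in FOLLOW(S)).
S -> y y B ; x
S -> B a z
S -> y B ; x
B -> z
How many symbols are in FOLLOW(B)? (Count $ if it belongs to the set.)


S is the start symbol and does not occur in any rule body, so FOLLOW(S) = {$}.
Examining every occurrence of B in a rule body:
  S -> y y B ; x : B is followed by terminal ';' -> add ';'
  S -> B a z : B is followed by terminal 'a' -> add 'a'
  S -> y B ; x : B is followed by terminal ';' -> add ';' (already in the set)
  B -> z : B does not occur in the body -> contributes nothing
FOLLOW(B) = {;, a}
Count: 2

2


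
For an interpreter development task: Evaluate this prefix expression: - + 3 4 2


Parsing prefix expression: - + 3 4 2
Step 1: Innermost operation '+ 3 4'
  3 + 4 = 7
Step 2: Outer operation '- [7] 2'
  7 - 2 = 5

5


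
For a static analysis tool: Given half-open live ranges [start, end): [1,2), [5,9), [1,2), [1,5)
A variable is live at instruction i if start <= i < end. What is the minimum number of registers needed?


Live ranges:
  Var0: [1, 2)
  Var1: [5, 9)
  Var2: [1, 2)
  Var3: [1, 5)
Sweep-line events (position, delta, active):
  pos=1 start -> active=1
  pos=1 start -> active=2
  pos=1 start -> active=3
  pos=2 end -> active=2
  pos=2 end -> active=1
  pos=5 end -> active=0
  pos=5 start -> active=1
  pos=9 end -> active=0
Maximum simultaneous active: 3
Minimum registers needed: 3

3


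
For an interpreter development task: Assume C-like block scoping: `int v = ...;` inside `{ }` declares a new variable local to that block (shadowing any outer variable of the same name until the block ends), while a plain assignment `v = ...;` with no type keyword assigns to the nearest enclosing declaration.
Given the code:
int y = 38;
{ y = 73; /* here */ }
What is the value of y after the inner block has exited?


Analyzing scoping rules:
Outer scope: declares y = 38
Inner block: 'y = 73;' has no type keyword, so it is an assignment to the outer y (no shadowing)
The assignment changed the outer variable itself, so the new value persists after the block -> 73
Result: 73

73


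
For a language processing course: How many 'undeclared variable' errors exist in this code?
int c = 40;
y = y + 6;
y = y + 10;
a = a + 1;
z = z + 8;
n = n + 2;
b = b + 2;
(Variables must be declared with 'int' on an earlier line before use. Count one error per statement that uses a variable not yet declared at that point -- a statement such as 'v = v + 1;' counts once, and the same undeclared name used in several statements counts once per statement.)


Scanning code line by line:
  Line 1: declare 'c' -> declared = ['c']
  Line 2: use 'y' -> ERROR (undeclared)
  Line 3: use 'y' -> ERROR (undeclared)
  Line 4: use 'a' -> ERROR (undeclared)
  Line 5: use 'z' -> ERROR (undeclared)
  Line 6: use 'n' -> ERROR (undeclared)
  Line 7: use 'b' -> ERROR (undeclared)
Total undeclared variable errors: 6

6


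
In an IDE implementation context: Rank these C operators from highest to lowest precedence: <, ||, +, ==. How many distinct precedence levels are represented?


Looking up precedence for each operator:
  < -> precedence 4
  || -> precedence 1
  + -> precedence 5
  == -> precedence 3
Sorted highest to lowest: +, <, ==, ||
Distinct precedence values: [5, 4, 3, 1]
Number of distinct levels: 4

4


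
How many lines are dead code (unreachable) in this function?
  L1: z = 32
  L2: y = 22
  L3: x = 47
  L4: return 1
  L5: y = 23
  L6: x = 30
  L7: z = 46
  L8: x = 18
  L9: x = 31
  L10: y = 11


Analyzing control flow:
  L1: reachable (before return)
  L2: reachable (before return)
  L3: reachable (before return)
  L4: reachable (return statement)
  L5: DEAD (after return at L4)
  L6: DEAD (after return at L4)
  L7: DEAD (after return at L4)
  L8: DEAD (after return at L4)
  L9: DEAD (after return at L4)
  L10: DEAD (after return at L4)
Return at L4, total lines = 10
Dead lines: L5 through L10
Count: 6

6


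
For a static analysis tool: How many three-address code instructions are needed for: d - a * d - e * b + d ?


Expression: d - a * d - e * b + d
Generating three-address code (respecting * over +/- precedence):
  Instruction 1: t1 = a * d
  Instruction 2: t2 = e * b
  Instruction 3: t3 = d - t1
  Instruction 4: t4 = t3 - t2
  Instruction 5: t5 = t4 + d
Total instructions: 5

5


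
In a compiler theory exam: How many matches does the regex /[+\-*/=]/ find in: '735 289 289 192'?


Pattern: /[+\-*/=]/ (operators)
Input: '735 289 289 192'
Scanning for matches:
Total matches: 0

0


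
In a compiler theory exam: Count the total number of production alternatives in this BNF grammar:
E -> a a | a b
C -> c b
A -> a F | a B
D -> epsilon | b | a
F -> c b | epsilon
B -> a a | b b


Counting alternatives per rule:
  E: 2 alternative(s)
  C: 1 alternative(s)
  A: 2 alternative(s)
  D: 3 alternative(s)
  F: 2 alternative(s)
  B: 2 alternative(s)
Sum: 2 + 1 + 2 + 3 + 2 + 2 = 12

12


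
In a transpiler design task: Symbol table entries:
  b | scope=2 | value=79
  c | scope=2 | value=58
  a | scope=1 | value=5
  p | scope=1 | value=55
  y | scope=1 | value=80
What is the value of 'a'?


Searching symbol table for 'a':
  b | scope=2 | value=79
  c | scope=2 | value=58
  a | scope=1 | value=5 <- MATCH
  p | scope=1 | value=55
  y | scope=1 | value=80
Found 'a' at scope 1 with value 5

5


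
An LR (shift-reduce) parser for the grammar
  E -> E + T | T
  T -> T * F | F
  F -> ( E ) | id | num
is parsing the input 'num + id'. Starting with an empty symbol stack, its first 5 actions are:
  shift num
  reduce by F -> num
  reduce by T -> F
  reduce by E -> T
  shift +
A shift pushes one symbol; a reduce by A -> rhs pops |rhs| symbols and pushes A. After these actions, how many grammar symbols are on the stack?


Tracking the symbol stack through each action:
  Action 1: shift 'num' : push -> stack = [num] (size 1)
  Action 2: reduce by F -> num : pop 1, push F -> stack = [F] (size 1)
  Action 3: reduce by T -> F : pop 1, push T -> stack = [T] (size 1)
  Action 4: reduce by E -> T : pop 1, push E -> stack = [E] (size 1)
  Action 5: shift '+' : push -> stack = [E, +] (size 2)
Final stack size: 2

2


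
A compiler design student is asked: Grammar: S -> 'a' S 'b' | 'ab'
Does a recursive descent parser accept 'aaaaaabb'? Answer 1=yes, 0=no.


Grammar accepts strings of the form a^n b^n (n >= 1)
Word: 'aaaaaabb'
Counting: 6 a's and 2 b's
Check: 6 == 2? No
Mismatch: a-count != b-count
Rejected

0


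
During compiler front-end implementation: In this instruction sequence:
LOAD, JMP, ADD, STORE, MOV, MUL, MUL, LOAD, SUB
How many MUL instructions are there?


Scanning instruction sequence for MUL:
  Position 1: LOAD
  Position 2: JMP
  Position 3: ADD
  Position 4: STORE
  Position 5: MOV
  Position 6: MUL <- MATCH
  Position 7: MUL <- MATCH
  Position 8: LOAD
  Position 9: SUB
Matches at positions: [6, 7]
Total MUL count: 2

2


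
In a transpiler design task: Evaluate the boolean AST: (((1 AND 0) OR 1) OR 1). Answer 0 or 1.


Step 1: Evaluate inner node
  1 AND 0 = 0
Step 2: Evaluate next node
  0 OR 1 = 1
Step 3: Evaluate root node
  1 OR 1 = 1

1


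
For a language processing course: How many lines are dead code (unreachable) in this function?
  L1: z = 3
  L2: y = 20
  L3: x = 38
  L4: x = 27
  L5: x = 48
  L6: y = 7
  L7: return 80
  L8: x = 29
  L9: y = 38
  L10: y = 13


Analyzing control flow:
  L1: reachable (before return)
  L2: reachable (before return)
  L3: reachable (before return)
  L4: reachable (before return)
  L5: reachable (before return)
  L6: reachable (before return)
  L7: reachable (return statement)
  L8: DEAD (after return at L7)
  L9: DEAD (after return at L7)
  L10: DEAD (after return at L7)
Return at L7, total lines = 10
Dead lines: L8 through L10
Count: 3

3


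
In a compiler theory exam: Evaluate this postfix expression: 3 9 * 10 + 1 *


Processing tokens left to right:
Push 3, Push 9
Pop 3 and 9, compute 3 * 9 = 27, push 27
Push 10
Pop 27 and 10, compute 27 + 10 = 37, push 37
Push 1
Pop 37 and 1, compute 37 * 1 = 37, push 37
Stack result: 37

37


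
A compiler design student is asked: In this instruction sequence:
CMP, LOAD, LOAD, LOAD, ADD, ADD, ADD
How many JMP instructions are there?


Scanning instruction sequence for JMP:
  Position 1: CMP
  Position 2: LOAD
  Position 3: LOAD
  Position 4: LOAD
  Position 5: ADD
  Position 6: ADD
  Position 7: ADD
Matches at positions: []
Total JMP count: 0

0


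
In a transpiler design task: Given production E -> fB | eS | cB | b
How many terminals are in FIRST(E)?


Production: E -> fB | eS | cB | b
Examining each alternative for leading terminals:
  E -> fB : first terminal = 'f'
  E -> eS : first terminal = 'e'
  E -> cB : first terminal = 'c'
  E -> b : first terminal = 'b'
FIRST(E) = {b, c, e, f}
Count: 4

4


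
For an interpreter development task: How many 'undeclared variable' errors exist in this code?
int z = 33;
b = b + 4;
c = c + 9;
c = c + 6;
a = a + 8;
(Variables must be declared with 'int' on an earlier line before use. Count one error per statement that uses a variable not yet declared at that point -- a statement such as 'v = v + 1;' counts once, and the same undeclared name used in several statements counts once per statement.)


Scanning code line by line:
  Line 1: declare 'z' -> declared = ['z']
  Line 2: use 'b' -> ERROR (undeclared)
  Line 3: use 'c' -> ERROR (undeclared)
  Line 4: use 'c' -> ERROR (undeclared)
  Line 5: use 'a' -> ERROR (undeclared)
Total undeclared variable errors: 4

4


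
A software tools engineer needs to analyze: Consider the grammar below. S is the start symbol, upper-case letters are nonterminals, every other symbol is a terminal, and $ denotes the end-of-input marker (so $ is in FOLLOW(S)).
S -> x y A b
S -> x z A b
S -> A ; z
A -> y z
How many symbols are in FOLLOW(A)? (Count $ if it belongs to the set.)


S is the start symbol and does not occur in any rule body, so FOLLOW(S) = {$}.
Examining every occurrence of A in a rule body:
  S -> x y A b : A is followed by terminal 'b' -> add 'b'
  S -> x z A b : A is followed by terminal 'b' -> add 'b' (already in the set)
  S -> A ; z : A is followed by terminal ';' -> add ';'
  A -> y z : A does not occur in the body -> contributes nothing
FOLLOW(A) = {;, b}
Count: 2

2


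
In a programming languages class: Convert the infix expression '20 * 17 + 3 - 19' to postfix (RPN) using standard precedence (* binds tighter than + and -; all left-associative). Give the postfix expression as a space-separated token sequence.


Applying the shunting-yard algorithm:
  Operand 20 -> output
  Push '*' onto operator stack -> op-stack: [*]
  Operand 17 -> output
  See '+' (prec 1); top '*' (prec 2) >= it -> pop '*' to output
  Push '+' onto operator stack -> op-stack: [+]
  Operand 3 -> output
  See '-' (prec 1); top '+' (prec 1) >= it -> pop '+' to output
  Push '-' onto operator stack -> op-stack: [-]
  Operand 19 -> output
  End of input: pop '-' to output
Postfix result: 20 17 * 3 + 19 -

20 17 * 3 + 19 -


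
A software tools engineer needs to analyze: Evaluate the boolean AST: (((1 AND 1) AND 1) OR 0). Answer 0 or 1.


Step 1: Evaluate inner node
  1 AND 1 = 1
Step 2: Evaluate next node
  1 AND 1 = 1
Step 3: Evaluate root node
  1 OR 0 = 1

1


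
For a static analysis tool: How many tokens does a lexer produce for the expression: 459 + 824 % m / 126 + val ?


Scanning '459 + 824 % m / 126 + val'
Token 1: '459' -> integer_literal
Token 2: '+' -> operator
Token 3: '824' -> integer_literal
Token 4: '%' -> operator
Token 5: 'm' -> identifier
Token 6: '/' -> operator
Token 7: '126' -> integer_literal
Token 8: '+' -> operator
Token 9: 'val' -> identifier
Total tokens: 9

9


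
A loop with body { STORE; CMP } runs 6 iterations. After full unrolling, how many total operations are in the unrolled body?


Loop body operations: STORE, CMP (2 ops per iteration)
Unrolling 6 iterations:
  Iteration 1: STORE, CMP (2 ops)
  Iteration 2: STORE, CMP (2 ops)
  Iteration 3: STORE, CMP (2 ops)
  Iteration 4: STORE, CMP (2 ops)
  Iteration 5: STORE, CMP (2 ops)
  Iteration 6: STORE, CMP (2 ops)
Total: 6 iterations * 2 ops/iter = 12 operations

12


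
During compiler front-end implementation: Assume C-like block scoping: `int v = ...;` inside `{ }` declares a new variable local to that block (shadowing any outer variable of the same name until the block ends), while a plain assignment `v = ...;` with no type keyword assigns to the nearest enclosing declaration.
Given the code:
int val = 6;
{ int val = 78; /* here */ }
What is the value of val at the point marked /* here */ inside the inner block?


Analyzing scoping rules:
Outer scope: declares val = 6
Inner block: 'int val = 78;' declares a NEW val that shadows the outer one
Inside the block the inner declaration is in scope -> 78
Result: 78

78


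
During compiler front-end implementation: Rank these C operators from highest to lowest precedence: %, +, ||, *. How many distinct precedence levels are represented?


Looking up precedence for each operator:
  % -> precedence 6
  + -> precedence 5
  || -> precedence 1
  * -> precedence 6
Sorted highest to lowest: %, *, +, ||
Distinct precedence values: [6, 5, 1]
Number of distinct levels: 3

3


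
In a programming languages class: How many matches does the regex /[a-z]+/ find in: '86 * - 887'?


Pattern: /[a-z]+/ (identifiers)
Input: '86 * - 887'
Scanning for matches:
Total matches: 0

0


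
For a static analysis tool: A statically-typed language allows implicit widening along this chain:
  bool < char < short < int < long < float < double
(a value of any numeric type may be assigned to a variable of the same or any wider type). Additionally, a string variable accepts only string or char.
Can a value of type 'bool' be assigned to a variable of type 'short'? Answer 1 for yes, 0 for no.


Target variable type: short
Source value type: bool
Numeric ranks: bool=0, short=2
Widening allowed iff rank(source) <= rank(target): 0 <= 2? Yes
Result: 1

1


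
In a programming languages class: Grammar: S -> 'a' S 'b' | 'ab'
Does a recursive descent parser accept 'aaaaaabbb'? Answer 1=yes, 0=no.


Grammar accepts strings of the form a^n b^n (n >= 1)
Word: 'aaaaaabbb'
Counting: 6 a's and 3 b's
Check: 6 == 3? No
Mismatch: a-count != b-count
Rejected

0


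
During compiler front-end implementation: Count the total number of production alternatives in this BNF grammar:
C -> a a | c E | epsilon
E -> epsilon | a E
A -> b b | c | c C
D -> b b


Counting alternatives per rule:
  C: 3 alternative(s)
  E: 2 alternative(s)
  A: 3 alternative(s)
  D: 1 alternative(s)
Sum: 3 + 2 + 3 + 1 = 9

9


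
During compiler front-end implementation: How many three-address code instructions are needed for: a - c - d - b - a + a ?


Expression: a - c - d - b - a + a
Generating three-address code (respecting * over +/- precedence):
  Instruction 1: t1 = a - c
  Instruction 2: t2 = t1 - d
  Instruction 3: t3 = t2 - b
  Instruction 4: t4 = t3 - a
  Instruction 5: t5 = t4 + a
Total instructions: 5

5


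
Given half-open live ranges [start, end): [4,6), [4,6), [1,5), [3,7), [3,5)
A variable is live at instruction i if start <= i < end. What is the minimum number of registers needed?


Live ranges:
  Var0: [4, 6)
  Var1: [4, 6)
  Var2: [1, 5)
  Var3: [3, 7)
  Var4: [3, 5)
Sweep-line events (position, delta, active):
  pos=1 start -> active=1
  pos=3 start -> active=2
  pos=3 start -> active=3
  pos=4 start -> active=4
  pos=4 start -> active=5
  pos=5 end -> active=4
  pos=5 end -> active=3
  pos=6 end -> active=2
  pos=6 end -> active=1
  pos=7 end -> active=0
Maximum simultaneous active: 5
Minimum registers needed: 5

5


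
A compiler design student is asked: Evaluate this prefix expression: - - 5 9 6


Parsing prefix expression: - - 5 9 6
Step 1: Innermost operation '- 5 9'
  5 - 9 = -4
Step 2: Outer operation '- [-4] 6'
  -4 - 6 = -10

-10


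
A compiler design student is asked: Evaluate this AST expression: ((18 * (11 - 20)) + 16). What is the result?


Expression: ((18 * (11 - 20)) + 16)
Evaluating step by step:
  11 - 20 = -9
  18 * -9 = -162
  -162 + 16 = -146
Result: -146

-146


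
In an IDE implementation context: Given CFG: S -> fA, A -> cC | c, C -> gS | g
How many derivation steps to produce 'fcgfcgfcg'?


Grammar: S -> fA, A -> cC | c, C -> gS | g
Deriving 'fcgfcgfcg':
Step 1: S -> fA => fA
Step 2: A -> cC => fcC
Step 3: C -> gS => fcgS
Step 4: S -> fA => fcgfA
Step 5: A -> cC => fcgfcC
Step 6: C -> gS => fcgfcgS
Step 7: S -> fA => fcgfcgfA
Step 8: A -> cC => fcgfcgfcC
Step 9: C -> g => fcgfcgfcg
Total derivation steps: 9

9


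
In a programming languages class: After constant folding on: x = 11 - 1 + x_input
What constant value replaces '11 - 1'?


Identifying constant sub-expression:
  Original: x = 11 - 1 + x_input
  11 and 1 are both compile-time constants
  Evaluating: 11 - 1 = 10
  After folding: x = 10 + x_input

10


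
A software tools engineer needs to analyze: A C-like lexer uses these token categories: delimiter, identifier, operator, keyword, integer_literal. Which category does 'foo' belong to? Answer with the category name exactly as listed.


Token: 'foo'
Checking categories:
  identifier: YES
  integer_literal: no
  operator: no
  keyword: no
  delimiter: no
Category: identifier

identifier


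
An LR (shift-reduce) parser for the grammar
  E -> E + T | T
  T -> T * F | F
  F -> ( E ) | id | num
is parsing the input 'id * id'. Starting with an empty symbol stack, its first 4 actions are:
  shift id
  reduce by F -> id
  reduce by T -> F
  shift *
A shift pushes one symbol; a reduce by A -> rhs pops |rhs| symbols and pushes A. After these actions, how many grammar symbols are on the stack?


Tracking the symbol stack through each action:
  Action 1: shift 'id' : push -> stack = [id] (size 1)
  Action 2: reduce by F -> id : pop 1, push F -> stack = [F] (size 1)
  Action 3: reduce by T -> F : pop 1, push T -> stack = [T] (size 1)
  Action 4: shift '*' : push -> stack = [T, *] (size 2)
Final stack size: 2

2


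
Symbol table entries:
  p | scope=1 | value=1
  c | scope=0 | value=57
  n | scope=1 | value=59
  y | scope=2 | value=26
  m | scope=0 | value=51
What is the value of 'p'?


Searching symbol table for 'p':
  p | scope=1 | value=1 <- MATCH
  c | scope=0 | value=57
  n | scope=1 | value=59
  y | scope=2 | value=26
  m | scope=0 | value=51
Found 'p' at scope 1 with value 1

1


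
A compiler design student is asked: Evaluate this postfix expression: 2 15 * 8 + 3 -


Processing tokens left to right:
Push 2, Push 15
Pop 2 and 15, compute 2 * 15 = 30, push 30
Push 8
Pop 30 and 8, compute 30 + 8 = 38, push 38
Push 3
Pop 38 and 3, compute 38 - 3 = 35, push 35
Stack result: 35

35


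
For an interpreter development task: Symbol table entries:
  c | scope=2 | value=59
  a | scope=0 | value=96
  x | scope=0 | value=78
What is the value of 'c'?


Searching symbol table for 'c':
  c | scope=2 | value=59 <- MATCH
  a | scope=0 | value=96
  x | scope=0 | value=78
Found 'c' at scope 2 with value 59

59


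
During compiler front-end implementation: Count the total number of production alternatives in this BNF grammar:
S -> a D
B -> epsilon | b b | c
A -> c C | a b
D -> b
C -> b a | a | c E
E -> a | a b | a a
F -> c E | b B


Counting alternatives per rule:
  S: 1 alternative(s)
  B: 3 alternative(s)
  A: 2 alternative(s)
  D: 1 alternative(s)
  C: 3 alternative(s)
  E: 3 alternative(s)
  F: 2 alternative(s)
Sum: 1 + 3 + 2 + 1 + 3 + 3 + 2 = 15

15


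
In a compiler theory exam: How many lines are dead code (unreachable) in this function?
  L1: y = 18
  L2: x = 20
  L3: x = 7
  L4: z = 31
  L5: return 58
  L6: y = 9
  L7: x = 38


Analyzing control flow:
  L1: reachable (before return)
  L2: reachable (before return)
  L3: reachable (before return)
  L4: reachable (before return)
  L5: reachable (return statement)
  L6: DEAD (after return at L5)
  L7: DEAD (after return at L5)
Return at L5, total lines = 7
Dead lines: L6 through L7
Count: 2

2


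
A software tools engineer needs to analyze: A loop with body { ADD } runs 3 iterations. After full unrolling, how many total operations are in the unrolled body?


Loop body operations: ADD (1 op per iteration)
Unrolling 3 iterations:
  Iteration 1: ADD (1 ops)
  Iteration 2: ADD (1 ops)
  Iteration 3: ADD (1 ops)
Total: 3 iterations * 1 ops/iter = 3 operations

3


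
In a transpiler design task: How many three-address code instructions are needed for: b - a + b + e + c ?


Expression: b - a + b + e + c
Generating three-address code (respecting * over +/- precedence):
  Instruction 1: t1 = b - a
  Instruction 2: t2 = t1 + b
  Instruction 3: t3 = t2 + e
  Instruction 4: t4 = t3 + c
Total instructions: 4

4


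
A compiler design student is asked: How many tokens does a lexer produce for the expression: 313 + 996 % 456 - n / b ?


Scanning '313 + 996 % 456 - n / b'
Token 1: '313' -> integer_literal
Token 2: '+' -> operator
Token 3: '996' -> integer_literal
Token 4: '%' -> operator
Token 5: '456' -> integer_literal
Token 6: '-' -> operator
Token 7: 'n' -> identifier
Token 8: '/' -> operator
Token 9: 'b' -> identifier
Total tokens: 9

9


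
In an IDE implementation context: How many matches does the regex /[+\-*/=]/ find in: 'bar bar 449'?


Pattern: /[+\-*/=]/ (operators)
Input: 'bar bar 449'
Scanning for matches:
Total matches: 0

0


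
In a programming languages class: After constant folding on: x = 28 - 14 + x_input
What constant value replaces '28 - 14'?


Identifying constant sub-expression:
  Original: x = 28 - 14 + x_input
  28 and 14 are both compile-time constants
  Evaluating: 28 - 14 = 14
  After folding: x = 14 + x_input

14


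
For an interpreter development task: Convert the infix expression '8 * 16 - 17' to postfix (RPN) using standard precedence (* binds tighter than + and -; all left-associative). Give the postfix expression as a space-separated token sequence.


Applying the shunting-yard algorithm:
  Operand 8 -> output
  Push '*' onto operator stack -> op-stack: [*]
  Operand 16 -> output
  See '-' (prec 1); top '*' (prec 2) >= it -> pop '*' to output
  Push '-' onto operator stack -> op-stack: [-]
  Operand 17 -> output
  End of input: pop '-' to output
Postfix result: 8 16 * 17 -

8 16 * 17 -


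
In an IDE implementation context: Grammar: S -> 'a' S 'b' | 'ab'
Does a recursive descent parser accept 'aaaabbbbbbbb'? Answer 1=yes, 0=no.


Grammar accepts strings of the form a^n b^n (n >= 1)
Word: 'aaaabbbbbbbb'
Counting: 4 a's and 8 b's
Check: 4 == 8? No
Mismatch: a-count != b-count
Rejected

0


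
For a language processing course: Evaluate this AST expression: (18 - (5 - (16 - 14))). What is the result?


Expression: (18 - (5 - (16 - 14)))
Evaluating step by step:
  16 - 14 = 2
  5 - 2 = 3
  18 - 3 = 15
Result: 15

15


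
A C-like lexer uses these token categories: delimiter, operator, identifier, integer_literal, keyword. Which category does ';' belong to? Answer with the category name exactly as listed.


Token: ';'
Checking categories:
  identifier: no
  integer_literal: no
  operator: no
  keyword: no
  delimiter: YES
Category: delimiter

delimiter


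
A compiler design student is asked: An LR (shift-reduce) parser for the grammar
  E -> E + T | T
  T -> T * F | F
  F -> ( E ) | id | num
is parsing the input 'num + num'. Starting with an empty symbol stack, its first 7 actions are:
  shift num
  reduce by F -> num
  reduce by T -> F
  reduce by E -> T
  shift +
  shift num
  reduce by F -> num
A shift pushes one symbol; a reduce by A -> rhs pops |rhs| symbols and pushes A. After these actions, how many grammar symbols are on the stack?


Tracking the symbol stack through each action:
  Action 1: shift 'num' : push -> stack = [num] (size 1)
  Action 2: reduce by F -> num : pop 1, push F -> stack = [F] (size 1)
  Action 3: reduce by T -> F : pop 1, push T -> stack = [T] (size 1)
  Action 4: reduce by E -> T : pop 1, push E -> stack = [E] (size 1)
  Action 5: shift '+' : push -> stack = [E, +] (size 2)
  Action 6: shift 'num' : push -> stack = [E, +, num] (size 3)
  Action 7: reduce by F -> num : pop 1, push F -> stack = [E, +, F] (size 3)
Final stack size: 3

3


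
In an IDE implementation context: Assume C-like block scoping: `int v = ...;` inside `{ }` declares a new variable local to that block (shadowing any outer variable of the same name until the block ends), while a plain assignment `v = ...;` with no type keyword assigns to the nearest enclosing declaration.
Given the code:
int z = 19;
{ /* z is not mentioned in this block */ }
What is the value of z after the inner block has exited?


Analyzing scoping rules:
Outer scope: declares z = 19
Inner block: z is neither redeclared nor assigned -> unchanged
After the block -> 19
Result: 19

19


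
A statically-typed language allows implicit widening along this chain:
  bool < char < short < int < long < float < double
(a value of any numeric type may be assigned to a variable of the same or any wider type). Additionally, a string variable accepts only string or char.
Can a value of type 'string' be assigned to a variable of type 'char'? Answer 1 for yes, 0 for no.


Target variable type: char
Source value type: string
Rule: string cannot widen to any numeric type
Result: 0

0
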